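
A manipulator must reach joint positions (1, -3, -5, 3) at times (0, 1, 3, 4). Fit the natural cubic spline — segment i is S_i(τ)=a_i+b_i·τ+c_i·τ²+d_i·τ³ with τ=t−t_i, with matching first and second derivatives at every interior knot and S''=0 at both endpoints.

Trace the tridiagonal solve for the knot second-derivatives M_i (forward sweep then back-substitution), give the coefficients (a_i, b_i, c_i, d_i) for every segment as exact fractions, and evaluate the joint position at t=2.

Δ: Δ0=-4, Δ1=-1, Δ2=8
row 1: diag=6, rhs=18; c'=1/3, d'=3
row 2: denom=6−2·1/3=16/3; d'=(54−2·3)/(16/3)=9
back: M2=9
back: M1=3−1/3·9=0
M: M0=0, M1=0, M2=9, M3=0
seg 0: a=1, c=M0/2=0, d=(M1−M0)/(6·1)=0, b=Δ0−h0·(2M0+M1)/6=-4
seg 1: a=-3, c=M1/2=0, d=(M2−M1)/(6·2)=3/4, b=Δ1−h1·(2M1+M2)/6=-4
seg 2: a=-5, c=M2/2=9/2, d=(M3−M2)/(6·1)=-3/2, b=Δ2−h2·(2M2+M3)/6=5
t_q=2 → seg 1, τ=1; S=-3+-4·τ+0·τ²+3/4·τ³=-25/4

  seg 0: a=1 b=-4 c=0 d=0
  seg 1: a=-3 b=-4 c=0 d=3/4
  seg 2: a=-5 b=5 c=9/2 d=-3/2
S(2) = -25/4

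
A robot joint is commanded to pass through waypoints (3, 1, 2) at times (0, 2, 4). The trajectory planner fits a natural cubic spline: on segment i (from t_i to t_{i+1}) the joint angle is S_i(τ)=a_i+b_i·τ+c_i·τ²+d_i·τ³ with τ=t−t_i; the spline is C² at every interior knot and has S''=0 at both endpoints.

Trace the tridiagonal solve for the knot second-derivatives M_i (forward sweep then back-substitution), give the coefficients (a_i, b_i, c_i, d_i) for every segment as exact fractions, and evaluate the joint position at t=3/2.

Δ: Δ0=-1, Δ1=1/2
row 1: diag=8, rhs=9; c'=1/4, d'=9/8
back: M1=9/8
M: M0=0, M1=9/8, M2=0
seg 0: a=3, c=M0/2=0, d=(M1−M0)/(6·2)=3/32, b=Δ0−h0·(2M0+M1)/6=-11/8
seg 1: a=1, c=M1/2=9/16, d=(M2−M1)/(6·2)=-3/32, b=Δ1−h1·(2M1+M2)/6=-1/4
t_q=3/2 → seg 0, τ=3/2; S=3+-11/8·τ+0·τ²+3/32·τ³=321/256

  seg 0: a=3 b=-11/8 c=0 d=3/32
  seg 1: a=1 b=-1/4 c=9/16 d=-3/32
S(3/2) = 321/256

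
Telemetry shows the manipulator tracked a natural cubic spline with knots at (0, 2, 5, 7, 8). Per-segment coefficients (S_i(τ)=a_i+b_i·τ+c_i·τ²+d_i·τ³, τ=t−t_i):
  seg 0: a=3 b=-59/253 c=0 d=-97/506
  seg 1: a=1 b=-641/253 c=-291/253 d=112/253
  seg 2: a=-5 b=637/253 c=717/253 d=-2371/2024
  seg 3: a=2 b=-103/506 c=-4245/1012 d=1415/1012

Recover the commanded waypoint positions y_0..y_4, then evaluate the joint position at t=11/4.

y_0=3 y_1=1 y_2=-5 y_3=2 y_4=-1
S(11/4) = -5507/4048

y_0 = S_0(0) = a_0 = 3
y_1 = S_1(0) = a_1 = 1
y_2 = S_2(0) = a_2 = -5
y_3 = S_3(0) = a_3 = 2
y_4 = S_3(1) = -1
t_q=11/4 is in segment 1 (τ=3/4); S_1(τ)=-5507/4048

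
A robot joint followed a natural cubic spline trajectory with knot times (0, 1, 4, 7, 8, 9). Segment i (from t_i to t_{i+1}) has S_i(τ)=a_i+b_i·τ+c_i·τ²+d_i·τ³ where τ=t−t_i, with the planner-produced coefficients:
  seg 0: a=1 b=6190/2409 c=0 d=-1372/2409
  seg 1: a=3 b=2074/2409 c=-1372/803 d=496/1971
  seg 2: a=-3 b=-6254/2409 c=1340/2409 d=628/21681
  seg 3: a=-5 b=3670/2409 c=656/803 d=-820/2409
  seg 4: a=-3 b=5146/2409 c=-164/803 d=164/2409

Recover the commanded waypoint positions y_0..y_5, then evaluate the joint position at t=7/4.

y_0 = S_0(0) = a_0 = 1
y_1 = S_1(0) = a_1 = 3
y_2 = S_2(0) = a_2 = -3
y_3 = S_3(0) = a_3 = -5
y_4 = S_4(0) = a_4 = -3
y_5 = S_4(1) = -1
t_q=7/4 is in segment 1 (τ=3/4); S_1(τ)=2241/803

y_0=1 y_1=3 y_2=-3 y_3=-5 y_4=-3 y_5=-1
S(7/4) = 2241/803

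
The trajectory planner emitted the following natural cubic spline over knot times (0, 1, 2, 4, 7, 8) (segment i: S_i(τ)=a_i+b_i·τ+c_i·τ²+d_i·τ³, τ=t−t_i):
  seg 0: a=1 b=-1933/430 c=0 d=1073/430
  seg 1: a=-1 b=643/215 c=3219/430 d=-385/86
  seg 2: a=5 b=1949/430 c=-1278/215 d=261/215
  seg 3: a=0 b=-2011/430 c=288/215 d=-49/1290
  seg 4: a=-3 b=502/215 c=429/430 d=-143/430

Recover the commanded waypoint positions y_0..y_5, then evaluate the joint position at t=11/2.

y_0 = S_0(0) = a_0 = 1
y_1 = S_1(0) = a_1 = -1
y_2 = S_2(0) = a_2 = 5
y_3 = S_3(0) = a_3 = 0
y_4 = S_4(0) = a_4 = -3
y_5 = S_4(1) = 0
t_q=11/2 is in segment 3 (τ=3/2); S_3(τ)=-2841/688

y_0=1 y_1=-1 y_2=5 y_3=0 y_4=-3 y_5=0
S(11/2) = -2841/688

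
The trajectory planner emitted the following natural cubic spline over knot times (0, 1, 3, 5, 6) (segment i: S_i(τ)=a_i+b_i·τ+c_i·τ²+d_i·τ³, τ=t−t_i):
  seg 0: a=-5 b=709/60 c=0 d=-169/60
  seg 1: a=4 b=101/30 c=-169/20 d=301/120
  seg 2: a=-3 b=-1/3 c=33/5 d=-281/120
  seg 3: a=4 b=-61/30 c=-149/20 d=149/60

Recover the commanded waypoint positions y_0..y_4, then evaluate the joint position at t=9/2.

y_0=-5 y_1=4 y_2=-3 y_3=4 y_4=-3
S(9/2) = 1103/320

y_0 = S_0(0) = a_0 = -5
y_1 = S_1(0) = a_1 = 4
y_2 = S_2(0) = a_2 = -3
y_3 = S_3(0) = a_3 = 4
y_4 = S_3(1) = -3
t_q=9/2 is in segment 2 (τ=3/2); S_2(τ)=1103/320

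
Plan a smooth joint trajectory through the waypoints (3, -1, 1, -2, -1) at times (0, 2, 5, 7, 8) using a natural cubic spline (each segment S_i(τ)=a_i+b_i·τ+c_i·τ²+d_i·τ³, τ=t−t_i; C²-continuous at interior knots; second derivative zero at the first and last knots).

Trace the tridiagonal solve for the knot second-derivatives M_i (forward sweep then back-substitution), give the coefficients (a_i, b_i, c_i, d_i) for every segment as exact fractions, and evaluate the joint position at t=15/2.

Δ: Δ0=-2, Δ1=2/3, Δ2=-3/2, Δ3=1
row 1: diag=10, rhs=16; c'=3/10, d'=8/5
row 2: denom=10−3·3/10=91/10; d'=(-13−3·8/5)/(91/10)=-178/91
row 3: denom=6−2·20/91=506/91; d'=(15−2·-178/91)/(506/91)=1721/506
back: M3=1721/506
back: M2=-178/91−20/91·1721/506=-684/253
back: M1=8/5−3/10·-684/253=610/253
M: M0=0, M1=610/253, M2=-684/253, M3=1721/506, M4=0
seg 0: a=3, c=M0/2=0, d=(M1−M0)/(6·2)=305/1518, b=Δ0−h0·(2M0+M1)/6=-2128/759
seg 1: a=-1, c=M1/2=305/253, d=(M2−M1)/(6·3)=-647/2277, b=Δ1−h1·(2M1+M2)/6=-298/759
seg 2: a=1, c=M2/2=-342/253, d=(M3−M2)/(6·2)=3089/6072, b=Δ2−h2·(2M2+M3)/6=-631/759
seg 3: a=-2, c=M3/2=1721/1012, d=(M4−M3)/(6·1)=-1721/3036, b=Δ3−h3·(2M3+M4)/6=-203/1518
t_q=15/2 → seg 3, τ=1/2; S=-2+-203/1518·τ+1721/1012·τ²+-1721/3036·τ³=-13865/8096

  seg 0: a=3 b=-2128/759 c=0 d=305/1518
  seg 1: a=-1 b=-298/759 c=305/253 d=-647/2277
  seg 2: a=1 b=-631/759 c=-342/253 d=3089/6072
  seg 3: a=-2 b=-203/1518 c=1721/1012 d=-1721/3036
S(15/2) = -13865/8096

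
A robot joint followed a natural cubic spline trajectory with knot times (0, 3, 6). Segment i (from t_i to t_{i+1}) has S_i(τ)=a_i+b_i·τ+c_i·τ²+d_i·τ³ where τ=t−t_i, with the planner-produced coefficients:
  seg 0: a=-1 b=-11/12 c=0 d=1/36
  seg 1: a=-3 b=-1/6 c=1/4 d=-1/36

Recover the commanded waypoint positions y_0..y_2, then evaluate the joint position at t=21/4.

y_0=-1 y_1=-3 y_2=-2
S(21/4) = -621/256

y_0 = S_0(0) = a_0 = -1
y_1 = S_1(0) = a_1 = -3
y_2 = S_1(3) = -2
t_q=21/4 is in segment 1 (τ=9/4); S_1(τ)=-621/256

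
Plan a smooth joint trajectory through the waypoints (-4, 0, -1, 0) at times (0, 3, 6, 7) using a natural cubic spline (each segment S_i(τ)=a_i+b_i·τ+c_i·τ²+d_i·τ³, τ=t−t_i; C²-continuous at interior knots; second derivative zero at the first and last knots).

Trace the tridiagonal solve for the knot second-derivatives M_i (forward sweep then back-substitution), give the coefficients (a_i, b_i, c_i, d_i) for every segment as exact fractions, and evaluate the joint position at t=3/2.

Δ: Δ0=4/3, Δ1=-1/3, Δ2=1
row 1: diag=12, rhs=-10; c'=1/4, d'=-5/6
row 2: denom=8−3·1/4=29/4; d'=(8−3·-5/6)/(29/4)=42/29
back: M2=42/29
back: M1=-5/6−1/4·42/29=-104/87
M: M0=0, M1=-104/87, M2=42/29, M3=0
seg 0: a=-4, c=M0/2=0, d=(M1−M0)/(6·3)=-52/783, b=Δ0−h0·(2M0+M1)/6=56/29
seg 1: a=0, c=M1/2=-52/87, d=(M2−M1)/(6·3)=115/783, b=Δ1−h1·(2M1+M2)/6=4/29
seg 2: a=-1, c=M2/2=21/29, d=(M3−M2)/(6·1)=-7/29, b=Δ2−h2·(2M2+M3)/6=15/29
t_q=3/2 → seg 0, τ=3/2; S=-4+56/29·τ+0·τ²+-52/783·τ³=-77/58

  seg 0: a=-4 b=56/29 c=0 d=-52/783
  seg 1: a=0 b=4/29 c=-52/87 d=115/783
  seg 2: a=-1 b=15/29 c=21/29 d=-7/29
S(3/2) = -77/58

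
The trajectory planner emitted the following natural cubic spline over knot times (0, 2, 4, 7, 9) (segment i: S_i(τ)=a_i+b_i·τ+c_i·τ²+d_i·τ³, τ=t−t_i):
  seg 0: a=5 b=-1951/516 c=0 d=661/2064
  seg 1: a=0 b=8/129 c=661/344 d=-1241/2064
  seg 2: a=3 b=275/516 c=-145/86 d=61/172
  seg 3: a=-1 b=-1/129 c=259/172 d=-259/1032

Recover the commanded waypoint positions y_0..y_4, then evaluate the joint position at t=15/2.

y_0=5 y_1=0 y_2=3 y_3=-1 y_4=3
S(15/2) = -1813/2752

y_0 = S_0(0) = a_0 = 5
y_1 = S_1(0) = a_1 = 0
y_2 = S_2(0) = a_2 = 3
y_3 = S_3(0) = a_3 = -1
y_4 = S_3(2) = 3
t_q=15/2 is in segment 3 (τ=1/2); S_3(τ)=-1813/2752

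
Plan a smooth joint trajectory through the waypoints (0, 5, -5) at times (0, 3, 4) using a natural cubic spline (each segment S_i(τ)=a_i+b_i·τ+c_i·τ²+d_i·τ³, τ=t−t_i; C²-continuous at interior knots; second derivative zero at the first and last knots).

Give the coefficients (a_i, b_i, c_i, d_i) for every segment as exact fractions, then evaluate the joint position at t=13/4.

  seg 0: a=0 b=145/24 c=0 d=-35/72
  seg 1: a=5 b=-85/12 c=-35/8 d=35/24
S(13/4) = 1525/512

Δ: Δ0=5/3, Δ1=-10
row 1: diag=8, rhs=-70; c'=1/8, d'=-35/4
back: M1=-35/4
M: M0=0, M1=-35/4, M2=0
seg 0: a=0, c=M0/2=0, d=(M1−M0)/(6·3)=-35/72, b=Δ0−h0·(2M0+M1)/6=145/24
seg 1: a=5, c=M1/2=-35/8, d=(M2−M1)/(6·1)=35/24, b=Δ1−h1·(2M1+M2)/6=-85/12
t_q=13/4 → seg 1, τ=1/4; S=5+-85/12·τ+-35/8·τ²+35/24·τ³=1525/512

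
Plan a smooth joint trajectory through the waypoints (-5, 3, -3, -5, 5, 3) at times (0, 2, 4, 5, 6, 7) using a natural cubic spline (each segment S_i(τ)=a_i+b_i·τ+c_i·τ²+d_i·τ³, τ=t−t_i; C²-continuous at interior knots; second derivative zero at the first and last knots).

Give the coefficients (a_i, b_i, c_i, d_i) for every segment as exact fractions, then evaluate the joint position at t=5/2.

Δ: Δ0=4, Δ1=-3, Δ2=-2, Δ3=10, Δ4=-2
row 1: diag=8, rhs=-42; c'=1/4, d'=-21/4
row 2: denom=6−2·1/4=11/2; d'=(6−2·-21/4)/(11/2)=3
row 3: denom=4−1·2/11=42/11; d'=(72−1·3)/(42/11)=253/14
row 4: denom=4−1·11/42=157/42; d'=(-72−1·253/14)/(157/42)=-3783/157
back: M4=-3783/157
back: M3=253/14−11/42·-3783/157=3828/157
back: M2=3−2/11·3828/157=-225/157
back: M1=-21/4−1/4·-225/157=-768/157
M: M0=0, M1=-768/157, M2=-225/157, M3=3828/157, M4=-3783/157, M5=0
seg 0: a=-5, c=M0/2=0, d=(M1−M0)/(6·2)=-64/157, b=Δ0−h0·(2M0+M1)/6=884/157
seg 1: a=3, c=M1/2=-384/157, d=(M2−M1)/(6·2)=181/628, b=Δ1−h1·(2M1+M2)/6=116/157
seg 2: a=-3, c=M2/2=-225/314, d=(M3−M2)/(6·1)=1351/314, b=Δ2−h2·(2M2+M3)/6=-877/157
seg 3: a=-5, c=M3/2=1914/157, d=(M4−M3)/(6·1)=-2537/314, b=Δ3−h3·(2M3+M4)/6=1849/314
seg 4: a=5, c=M4/2=-3783/314, d=(M5−M4)/(6·1)=1261/314, b=Δ4−h4·(2M4+M5)/6=947/157
t_q=5/2 → seg 1, τ=1/2; S=3+116/157·τ+-384/157·τ²+181/628·τ³=14037/5024

  seg 0: a=-5 b=884/157 c=0 d=-64/157
  seg 1: a=3 b=116/157 c=-384/157 d=181/628
  seg 2: a=-3 b=-877/157 c=-225/314 d=1351/314
  seg 3: a=-5 b=1849/314 c=1914/157 d=-2537/314
  seg 4: a=5 b=947/157 c=-3783/314 d=1261/314
S(5/2) = 14037/5024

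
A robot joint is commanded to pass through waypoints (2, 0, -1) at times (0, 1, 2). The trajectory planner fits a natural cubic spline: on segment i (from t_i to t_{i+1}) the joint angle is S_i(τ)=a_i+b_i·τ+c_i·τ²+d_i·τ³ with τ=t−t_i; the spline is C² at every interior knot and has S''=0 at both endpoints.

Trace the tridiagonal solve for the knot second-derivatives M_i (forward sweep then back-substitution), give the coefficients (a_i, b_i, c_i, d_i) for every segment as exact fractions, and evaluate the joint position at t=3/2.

Δ: Δ0=-2, Δ1=-1
row 1: diag=4, rhs=6; c'=1/4, d'=3/2
back: M1=3/2
M: M0=0, M1=3/2, M2=0
seg 0: a=2, c=M0/2=0, d=(M1−M0)/(6·1)=1/4, b=Δ0−h0·(2M0+M1)/6=-9/4
seg 1: a=0, c=M1/2=3/4, d=(M2−M1)/(6·1)=-1/4, b=Δ1−h1·(2M1+M2)/6=-3/2
t_q=3/2 → seg 1, τ=1/2; S=0+-3/2·τ+3/4·τ²+-1/4·τ³=-19/32

  seg 0: a=2 b=-9/4 c=0 d=1/4
  seg 1: a=0 b=-3/2 c=3/4 d=-1/4
S(3/2) = -19/32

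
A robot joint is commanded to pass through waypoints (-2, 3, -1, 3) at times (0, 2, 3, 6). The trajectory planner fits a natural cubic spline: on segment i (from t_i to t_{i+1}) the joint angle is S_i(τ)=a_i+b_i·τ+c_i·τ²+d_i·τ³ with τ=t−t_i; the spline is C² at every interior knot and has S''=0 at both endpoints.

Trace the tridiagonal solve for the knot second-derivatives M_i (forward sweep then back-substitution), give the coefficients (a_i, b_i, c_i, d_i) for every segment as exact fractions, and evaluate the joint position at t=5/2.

  seg 0: a=-2 b=1393/282 c=0 d=-86/141
  seg 1: a=3 b=-671/282 c=-172/47 d=575/282
  seg 2: a=-1 b=-505/141 c=231/94 d=-77/282
S(5/2) = 865/752

Δ: Δ0=5/2, Δ1=-4, Δ2=4/3
row 1: diag=6, rhs=-39; c'=1/6, d'=-13/2
row 2: denom=8−1·1/6=47/6; d'=(32−1·-13/2)/(47/6)=231/47
back: M2=231/47
back: M1=-13/2−1/6·231/47=-344/47
M: M0=0, M1=-344/47, M2=231/47, M3=0
seg 0: a=-2, c=M0/2=0, d=(M1−M0)/(6·2)=-86/141, b=Δ0−h0·(2M0+M1)/6=1393/282
seg 1: a=3, c=M1/2=-172/47, d=(M2−M1)/(6·1)=575/282, b=Δ1−h1·(2M1+M2)/6=-671/282
seg 2: a=-1, c=M2/2=231/94, d=(M3−M2)/(6·3)=-77/282, b=Δ2−h2·(2M2+M3)/6=-505/141
t_q=5/2 → seg 1, τ=1/2; S=3+-671/282·τ+-172/47·τ²+575/282·τ³=865/752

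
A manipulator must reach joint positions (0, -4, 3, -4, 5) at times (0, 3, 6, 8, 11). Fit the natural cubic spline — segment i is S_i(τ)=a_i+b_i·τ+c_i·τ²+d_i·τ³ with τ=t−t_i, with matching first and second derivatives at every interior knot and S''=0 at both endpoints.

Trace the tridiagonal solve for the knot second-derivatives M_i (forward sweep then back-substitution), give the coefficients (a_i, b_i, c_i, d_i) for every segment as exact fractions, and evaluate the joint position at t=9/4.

  seg 0: a=0 b=-173/59 c=0 d=283/1593
  seg 1: a=-4 b=110/59 c=283/177 d=-766/1593
  seg 2: a=3 b=-90/59 c=-161/59 d=411/472
  seg 3: a=-4 b=-235/118 c=589/236 d=-589/2124
S(9/4) = -17271/3776

Δ: Δ0=-4/3, Δ1=7/3, Δ2=-7/2, Δ3=3
row 1: diag=12, rhs=22; c'=1/4, d'=11/6
row 2: denom=10−3·1/4=37/4; d'=(-35−3·11/6)/(37/4)=-162/37
row 3: denom=10−2·8/37=354/37; d'=(39−2·-162/37)/(354/37)=589/118
back: M3=589/118
back: M2=-162/37−8/37·589/118=-322/59
back: M1=11/6−1/4·-322/59=566/177
M: M0=0, M1=566/177, M2=-322/59, M3=589/118, M4=0
seg 0: a=0, c=M0/2=0, d=(M1−M0)/(6·3)=283/1593, b=Δ0−h0·(2M0+M1)/6=-173/59
seg 1: a=-4, c=M1/2=283/177, d=(M2−M1)/(6·3)=-766/1593, b=Δ1−h1·(2M1+M2)/6=110/59
seg 2: a=3, c=M2/2=-161/59, d=(M3−M2)/(6·2)=411/472, b=Δ2−h2·(2M2+M3)/6=-90/59
seg 3: a=-4, c=M3/2=589/236, d=(M4−M3)/(6·3)=-589/2124, b=Δ3−h3·(2M3+M4)/6=-235/118
t_q=9/4 → seg 0, τ=9/4; S=0+-173/59·τ+0·τ²+283/1593·τ³=-17271/3776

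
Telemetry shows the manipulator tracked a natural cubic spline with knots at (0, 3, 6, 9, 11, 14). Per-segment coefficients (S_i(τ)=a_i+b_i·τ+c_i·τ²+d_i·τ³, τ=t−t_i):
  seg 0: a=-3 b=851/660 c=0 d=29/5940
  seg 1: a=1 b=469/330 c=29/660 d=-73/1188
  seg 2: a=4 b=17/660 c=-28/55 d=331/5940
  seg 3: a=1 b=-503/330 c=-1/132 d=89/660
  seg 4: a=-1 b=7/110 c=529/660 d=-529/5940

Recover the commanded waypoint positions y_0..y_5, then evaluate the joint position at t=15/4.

y_0 = S_0(0) = a_0 = -3
y_1 = S_1(0) = a_1 = 1
y_2 = S_2(0) = a_2 = 4
y_3 = S_3(0) = a_3 = 1
y_4 = S_4(0) = a_4 = -1
y_5 = S_4(3) = 4
t_q=15/4 is in segment 1 (τ=3/4); S_1(τ)=29071/14080

y_0=-3 y_1=1 y_2=4 y_3=1 y_4=-1 y_5=4
S(15/4) = 29071/14080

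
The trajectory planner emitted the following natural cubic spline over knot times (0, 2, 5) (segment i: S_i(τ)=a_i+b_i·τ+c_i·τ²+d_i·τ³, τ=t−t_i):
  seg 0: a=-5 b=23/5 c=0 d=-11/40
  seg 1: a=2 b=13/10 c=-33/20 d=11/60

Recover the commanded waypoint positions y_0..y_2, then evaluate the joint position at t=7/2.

y_0=-5 y_1=2 y_2=-4
S(7/2) = 137/160

y_0 = S_0(0) = a_0 = -5
y_1 = S_1(0) = a_1 = 2
y_2 = S_1(3) = -4
t_q=7/2 is in segment 1 (τ=3/2); S_1(τ)=137/160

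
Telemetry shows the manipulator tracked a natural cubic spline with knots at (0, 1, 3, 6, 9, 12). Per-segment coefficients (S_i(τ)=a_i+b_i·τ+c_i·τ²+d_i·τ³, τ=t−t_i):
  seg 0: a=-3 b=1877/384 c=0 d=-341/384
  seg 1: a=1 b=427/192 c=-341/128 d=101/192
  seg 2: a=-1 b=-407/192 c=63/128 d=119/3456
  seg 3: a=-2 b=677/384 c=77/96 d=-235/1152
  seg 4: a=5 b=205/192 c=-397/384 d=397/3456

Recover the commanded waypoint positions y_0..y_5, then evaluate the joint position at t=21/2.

y_0=-3 y_1=1 y_2=-1 y_3=-2 y_4=5 y_5=2
S(21/2) = 4775/1024

y_0 = S_0(0) = a_0 = -3
y_1 = S_1(0) = a_1 = 1
y_2 = S_2(0) = a_2 = -1
y_3 = S_3(0) = a_3 = -2
y_4 = S_4(0) = a_4 = 5
y_5 = S_4(3) = 2
t_q=21/2 is in segment 4 (τ=3/2); S_4(τ)=4775/1024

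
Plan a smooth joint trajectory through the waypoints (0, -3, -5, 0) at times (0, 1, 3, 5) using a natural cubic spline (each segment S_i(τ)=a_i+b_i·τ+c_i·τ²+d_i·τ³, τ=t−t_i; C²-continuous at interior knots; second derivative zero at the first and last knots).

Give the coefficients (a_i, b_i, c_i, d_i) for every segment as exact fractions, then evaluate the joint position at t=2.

  seg 0: a=0 b=-141/44 c=0 d=9/44
  seg 1: a=-3 b=-57/22 c=27/44 d=1/11
  seg 2: a=-5 b=21/22 c=51/44 d=-17/88
S(2) = -215/44

Δ: Δ0=-3, Δ1=-1, Δ2=5/2
row 1: diag=6, rhs=12; c'=1/3, d'=2
row 2: denom=8−2·1/3=22/3; d'=(21−2·2)/(22/3)=51/22
back: M2=51/22
back: M1=2−1/3·51/22=27/22
M: M0=0, M1=27/22, M2=51/22, M3=0
seg 0: a=0, c=M0/2=0, d=(M1−M0)/(6·1)=9/44, b=Δ0−h0·(2M0+M1)/6=-141/44
seg 1: a=-3, c=M1/2=27/44, d=(M2−M1)/(6·2)=1/11, b=Δ1−h1·(2M1+M2)/6=-57/22
seg 2: a=-5, c=M2/2=51/44, d=(M3−M2)/(6·2)=-17/88, b=Δ2−h2·(2M2+M3)/6=21/22
t_q=2 → seg 1, τ=1; S=-3+-57/22·τ+27/44·τ²+1/11·τ³=-215/44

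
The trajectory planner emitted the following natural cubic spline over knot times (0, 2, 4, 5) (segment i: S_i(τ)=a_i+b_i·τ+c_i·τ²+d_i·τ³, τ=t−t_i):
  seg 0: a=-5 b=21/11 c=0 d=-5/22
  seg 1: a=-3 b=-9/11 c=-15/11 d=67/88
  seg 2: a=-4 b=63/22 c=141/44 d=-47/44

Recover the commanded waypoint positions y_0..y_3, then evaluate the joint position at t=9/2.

y_0=-5 y_1=-3 y_2=-4 y_3=1
S(9/2) = -669/352

y_0 = S_0(0) = a_0 = -5
y_1 = S_1(0) = a_1 = -3
y_2 = S_2(0) = a_2 = -4
y_3 = S_2(1) = 1
t_q=9/2 is in segment 2 (τ=1/2); S_2(τ)=-669/352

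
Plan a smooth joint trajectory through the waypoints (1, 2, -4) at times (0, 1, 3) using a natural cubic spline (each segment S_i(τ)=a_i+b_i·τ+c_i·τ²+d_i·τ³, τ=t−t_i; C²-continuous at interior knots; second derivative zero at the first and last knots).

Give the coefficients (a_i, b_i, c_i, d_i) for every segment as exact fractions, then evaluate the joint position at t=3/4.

Δ: Δ0=1, Δ1=-3
row 1: diag=6, rhs=-24; c'=1/3, d'=-4
back: M1=-4
M: M0=0, M1=-4, M2=0
seg 0: a=1, c=M0/2=0, d=(M1−M0)/(6·1)=-2/3, b=Δ0−h0·(2M0+M1)/6=5/3
seg 1: a=2, c=M1/2=-2, d=(M2−M1)/(6·2)=1/3, b=Δ1−h1·(2M1+M2)/6=-1/3
t_q=3/4 → seg 0, τ=3/4; S=1+5/3·τ+0·τ²+-2/3·τ³=63/32

  seg 0: a=1 b=5/3 c=0 d=-2/3
  seg 1: a=2 b=-1/3 c=-2 d=1/3
S(3/4) = 63/32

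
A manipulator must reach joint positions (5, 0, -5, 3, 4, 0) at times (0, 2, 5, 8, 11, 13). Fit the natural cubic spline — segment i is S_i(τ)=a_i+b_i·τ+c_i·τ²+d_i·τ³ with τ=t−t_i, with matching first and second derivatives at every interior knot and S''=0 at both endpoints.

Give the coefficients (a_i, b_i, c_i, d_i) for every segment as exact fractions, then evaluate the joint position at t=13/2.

Δ: Δ0=-5/2, Δ1=-5/3, Δ2=8/3, Δ3=1/3, Δ4=-2
row 1: diag=10, rhs=5; c'=3/10, d'=1/2
row 2: denom=12−3·3/10=111/10; d'=(26−3·1/2)/(111/10)=245/111
row 3: denom=12−3·10/37=414/37; d'=(-14−3·245/111)/(414/37)=-763/414
row 4: denom=10−3·37/138=423/46; d'=(-14−3·-763/414)/(423/46)=-1169/1269
back: M4=-1169/1269
back: M3=-763/414−37/138·-1169/1269=-6076/3807
back: M2=245/111−10/37·-6076/3807=10045/3807
back: M1=1/2−3/10·10045/3807=-370/1269
M: M0=0, M1=-370/1269, M2=10045/3807, M3=-6076/3807, M4=-1169/1269, M5=0
seg 0: a=5, c=M0/2=0, d=(M1−M0)/(6·2)=-185/7614, b=Δ0−h0·(2M0+M1)/6=-18295/7614
seg 1: a=0, c=M1/2=-185/1269, d=(M2−M1)/(6·3)=11155/68526, b=Δ1−h1·(2M1+M2)/6=-20515/7614
seg 2: a=-5, c=M2/2=10045/7614, d=(M3−M2)/(6·3)=-343/1458, b=Δ2−h2·(2M2+M3)/6=3145/3807
seg 3: a=3, c=M3/2=-3038/3807, d=(M4−M3)/(6·3)=2569/68526, b=Δ3−h3·(2M3+M4)/6=18197/7614
seg 4: a=4, c=M4/2=-1169/2538, d=(M5−M4)/(6·2)=1169/15228, b=Δ4−h4·(2M4+M5)/6=-5276/3807
t_q=13/2 → seg 2, τ=3/2; S=-5+3145/3807·τ+10045/7614·τ²+-343/1458·τ³=-1193/752

  seg 0: a=5 b=-18295/7614 c=0 d=-185/7614
  seg 1: a=0 b=-20515/7614 c=-185/1269 d=11155/68526
  seg 2: a=-5 b=3145/3807 c=10045/7614 d=-343/1458
  seg 3: a=3 b=18197/7614 c=-3038/3807 d=2569/68526
  seg 4: a=4 b=-5276/3807 c=-1169/2538 d=1169/15228
S(13/2) = -1193/752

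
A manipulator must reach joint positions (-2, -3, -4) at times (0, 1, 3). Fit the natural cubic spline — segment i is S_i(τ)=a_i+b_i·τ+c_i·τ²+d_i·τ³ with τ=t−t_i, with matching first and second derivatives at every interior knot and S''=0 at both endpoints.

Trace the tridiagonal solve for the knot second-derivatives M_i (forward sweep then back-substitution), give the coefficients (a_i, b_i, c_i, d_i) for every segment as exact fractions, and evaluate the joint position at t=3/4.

  seg 0: a=-2 b=-13/12 c=0 d=1/12
  seg 1: a=-3 b=-5/6 c=1/4 d=-1/24
S(3/4) = -711/256

Δ: Δ0=-1, Δ1=-1/2
row 1: diag=6, rhs=3; c'=1/3, d'=1/2
back: M1=1/2
M: M0=0, M1=1/2, M2=0
seg 0: a=-2, c=M0/2=0, d=(M1−M0)/(6·1)=1/12, b=Δ0−h0·(2M0+M1)/6=-13/12
seg 1: a=-3, c=M1/2=1/4, d=(M2−M1)/(6·2)=-1/24, b=Δ1−h1·(2M1+M2)/6=-5/6
t_q=3/4 → seg 0, τ=3/4; S=-2+-13/12·τ+0·τ²+1/12·τ³=-711/256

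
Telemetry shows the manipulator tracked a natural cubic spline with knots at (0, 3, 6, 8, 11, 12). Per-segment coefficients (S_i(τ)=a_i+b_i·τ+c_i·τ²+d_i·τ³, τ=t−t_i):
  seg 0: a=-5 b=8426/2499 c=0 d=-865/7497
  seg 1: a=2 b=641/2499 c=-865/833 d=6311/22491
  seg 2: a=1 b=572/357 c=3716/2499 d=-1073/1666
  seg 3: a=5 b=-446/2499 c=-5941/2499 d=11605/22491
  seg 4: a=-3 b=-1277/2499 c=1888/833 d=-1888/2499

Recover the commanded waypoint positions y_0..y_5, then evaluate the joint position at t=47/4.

y_0 = S_0(0) = a_0 = -5
y_1 = S_1(0) = a_1 = 2
y_2 = S_2(0) = a_2 = 1
y_3 = S_3(0) = a_3 = 5
y_4 = S_4(0) = a_4 = -3
y_5 = S_4(1) = -2
t_q=47/4 is in segment 4 (τ=3/4); S_4(τ)=-8087/3332

y_0=-5 y_1=2 y_2=1 y_3=5 y_4=-3 y_5=-2
S(47/4) = -8087/3332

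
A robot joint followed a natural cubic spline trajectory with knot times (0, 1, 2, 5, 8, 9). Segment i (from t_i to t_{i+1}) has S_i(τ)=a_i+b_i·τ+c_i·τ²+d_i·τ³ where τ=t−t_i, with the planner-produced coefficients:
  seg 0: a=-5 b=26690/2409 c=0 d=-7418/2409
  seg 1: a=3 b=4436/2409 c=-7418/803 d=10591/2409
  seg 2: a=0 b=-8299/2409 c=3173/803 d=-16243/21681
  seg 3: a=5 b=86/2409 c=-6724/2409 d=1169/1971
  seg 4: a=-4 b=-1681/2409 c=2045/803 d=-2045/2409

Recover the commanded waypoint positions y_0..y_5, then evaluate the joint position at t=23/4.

y_0 = S_0(0) = a_0 = -5
y_1 = S_1(0) = a_1 = 3
y_2 = S_2(0) = a_2 = 0
y_3 = S_3(0) = a_3 = 5
y_4 = S_4(0) = a_4 = -4
y_5 = S_4(1) = -3
t_q=23/4 is in segment 3 (τ=3/4); S_3(τ)=190507/51392

y_0=-5 y_1=3 y_2=0 y_3=5 y_4=-4 y_5=-3
S(23/4) = 190507/51392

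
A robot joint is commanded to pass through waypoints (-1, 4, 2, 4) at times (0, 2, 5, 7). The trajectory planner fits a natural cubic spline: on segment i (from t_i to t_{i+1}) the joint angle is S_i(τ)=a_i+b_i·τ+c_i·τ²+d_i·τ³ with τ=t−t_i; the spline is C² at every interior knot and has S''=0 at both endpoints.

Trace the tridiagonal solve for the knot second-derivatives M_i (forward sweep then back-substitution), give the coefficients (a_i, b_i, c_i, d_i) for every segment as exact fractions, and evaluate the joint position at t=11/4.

  seg 0: a=-1 b=1805/546 c=0 d=-55/273
  seg 1: a=4 b=485/546 c=-110/91 d=29/126
  seg 2: a=2 b=-41/273 c=157/182 d=-157/1092
S(11/4) = 47563/11648

Δ: Δ0=5/2, Δ1=-2/3, Δ2=1
row 1: diag=10, rhs=-19; c'=3/10, d'=-19/10
row 2: denom=10−3·3/10=91/10; d'=(10−3·-19/10)/(91/10)=157/91
back: M2=157/91
back: M1=-19/10−3/10·157/91=-220/91
M: M0=0, M1=-220/91, M2=157/91, M3=0
seg 0: a=-1, c=M0/2=0, d=(M1−M0)/(6·2)=-55/273, b=Δ0−h0·(2M0+M1)/6=1805/546
seg 1: a=4, c=M1/2=-110/91, d=(M2−M1)/(6·3)=29/126, b=Δ1−h1·(2M1+M2)/6=485/546
seg 2: a=2, c=M2/2=157/182, d=(M3−M2)/(6·2)=-157/1092, b=Δ2−h2·(2M2+M3)/6=-41/273
t_q=11/4 → seg 1, τ=3/4; S=4+485/546·τ+-110/91·τ²+29/126·τ³=47563/11648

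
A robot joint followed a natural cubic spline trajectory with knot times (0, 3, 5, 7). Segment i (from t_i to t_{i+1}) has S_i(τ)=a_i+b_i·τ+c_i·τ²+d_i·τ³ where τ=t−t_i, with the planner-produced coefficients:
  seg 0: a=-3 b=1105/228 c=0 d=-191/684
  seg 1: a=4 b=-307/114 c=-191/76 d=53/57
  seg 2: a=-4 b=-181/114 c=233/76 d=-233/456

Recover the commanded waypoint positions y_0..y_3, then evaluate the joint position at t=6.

y_0=-3 y_1=4 y_2=-4 y_3=1
S(6) = -461/152

y_0 = S_0(0) = a_0 = -3
y_1 = S_1(0) = a_1 = 4
y_2 = S_2(0) = a_2 = -4
y_3 = S_2(2) = 1
t_q=6 is in segment 2 (τ=1); S_2(τ)=-461/152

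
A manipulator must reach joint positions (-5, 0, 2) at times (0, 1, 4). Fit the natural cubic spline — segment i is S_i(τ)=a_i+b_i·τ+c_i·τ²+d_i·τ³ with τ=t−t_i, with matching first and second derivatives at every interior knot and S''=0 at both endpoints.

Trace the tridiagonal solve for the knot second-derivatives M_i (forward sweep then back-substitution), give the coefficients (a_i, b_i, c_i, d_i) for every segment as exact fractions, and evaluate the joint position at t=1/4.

  seg 0: a=-5 b=133/24 c=0 d=-13/24
  seg 1: a=0 b=47/12 c=-13/8 d=13/72
S(1/4) = -1855/512

Δ: Δ0=5, Δ1=2/3
row 1: diag=8, rhs=-26; c'=3/8, d'=-13/4
back: M1=-13/4
M: M0=0, M1=-13/4, M2=0
seg 0: a=-5, c=M0/2=0, d=(M1−M0)/(6·1)=-13/24, b=Δ0−h0·(2M0+M1)/6=133/24
seg 1: a=0, c=M1/2=-13/8, d=(M2−M1)/(6·3)=13/72, b=Δ1−h1·(2M1+M2)/6=47/12
t_q=1/4 → seg 0, τ=1/4; S=-5+133/24·τ+0·τ²+-13/24·τ³=-1855/512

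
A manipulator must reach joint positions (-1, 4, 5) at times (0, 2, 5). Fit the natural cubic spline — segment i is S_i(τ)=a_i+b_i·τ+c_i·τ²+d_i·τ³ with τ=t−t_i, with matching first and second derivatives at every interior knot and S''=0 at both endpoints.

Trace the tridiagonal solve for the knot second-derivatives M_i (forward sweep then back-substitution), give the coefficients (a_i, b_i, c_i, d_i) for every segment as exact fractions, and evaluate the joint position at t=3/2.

  seg 0: a=-1 b=44/15 c=0 d=-13/120
  seg 1: a=4 b=49/30 c=-13/20 d=13/180
S(3/2) = 971/320

Δ: Δ0=5/2, Δ1=1/3
row 1: diag=10, rhs=-13; c'=3/10, d'=-13/10
back: M1=-13/10
M: M0=0, M1=-13/10, M2=0
seg 0: a=-1, c=M0/2=0, d=(M1−M0)/(6·2)=-13/120, b=Δ0−h0·(2M0+M1)/6=44/15
seg 1: a=4, c=M1/2=-13/20, d=(M2−M1)/(6·3)=13/180, b=Δ1−h1·(2M1+M2)/6=49/30
t_q=3/2 → seg 0, τ=3/2; S=-1+44/15·τ+0·τ²+-13/120·τ³=971/320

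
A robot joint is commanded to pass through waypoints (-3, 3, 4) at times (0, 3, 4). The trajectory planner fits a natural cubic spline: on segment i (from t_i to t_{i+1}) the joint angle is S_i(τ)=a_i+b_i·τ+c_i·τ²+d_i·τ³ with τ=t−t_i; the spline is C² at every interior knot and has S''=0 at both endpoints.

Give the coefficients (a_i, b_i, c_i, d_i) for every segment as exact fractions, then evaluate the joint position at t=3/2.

Δ: Δ0=2, Δ1=1
row 1: diag=8, rhs=-6; c'=1/8, d'=-3/4
back: M1=-3/4
M: M0=0, M1=-3/4, M2=0
seg 0: a=-3, c=M0/2=0, d=(M1−M0)/(6·3)=-1/24, b=Δ0−h0·(2M0+M1)/6=19/8
seg 1: a=3, c=M1/2=-3/8, d=(M2−M1)/(6·1)=1/8, b=Δ1−h1·(2M1+M2)/6=5/4
t_q=3/2 → seg 0, τ=3/2; S=-3+19/8·τ+0·τ²+-1/24·τ³=27/64

  seg 0: a=-3 b=19/8 c=0 d=-1/24
  seg 1: a=3 b=5/4 c=-3/8 d=1/8
S(3/2) = 27/64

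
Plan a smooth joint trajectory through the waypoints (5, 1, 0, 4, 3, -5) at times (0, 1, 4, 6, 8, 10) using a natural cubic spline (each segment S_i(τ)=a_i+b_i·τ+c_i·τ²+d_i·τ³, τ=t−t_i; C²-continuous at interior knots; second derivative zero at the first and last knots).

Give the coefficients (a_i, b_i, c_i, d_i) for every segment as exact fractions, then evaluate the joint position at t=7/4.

Δ: Δ0=-4, Δ1=-1/3, Δ2=2, Δ3=-1/2, Δ4=-4
row 1: diag=8, rhs=22; c'=3/8, d'=11/4
row 2: denom=10−3·3/8=71/8; d'=(14−3·11/4)/(71/8)=46/71
row 3: denom=8−2·16/71=536/71; d'=(-15−2·46/71)/(536/71)=-1157/536
row 4: denom=8−2·71/268=1001/134; d'=(-21−2·-1157/536)/(1001/134)=-4471/2002
back: M4=-4471/2002
back: M3=-1157/536−71/268·-4471/2002=-3137/2002
back: M2=46/71−16/71·-3137/2002=1002/1001
back: M1=11/4−3/8·1002/1001=2377/1001
M: M0=0, M1=2377/1001, M2=1002/1001, M3=-3137/2002, M4=-4471/2002, M5=0
seg 0: a=5, c=M0/2=0, d=(M1−M0)/(6·1)=2377/6006, b=Δ0−h0·(2M0+M1)/6=-26401/6006
seg 1: a=1, c=M1/2=2377/2002, d=(M2−M1)/(6·3)=-125/1638, b=Δ1−h1·(2M1+M2)/6=-9635/3003
seg 2: a=0, c=M2/2=501/1001, d=(M3−M2)/(6·2)=-5141/24024, b=Δ2−h2·(2M2+M3)/6=857/462
seg 3: a=4, c=M3/2=-3137/4004, d=(M4−M3)/(6·2)=-667/12012, b=Δ3−h3·(2M3+M4)/6=553/429
seg 4: a=3, c=M4/2=-4471/4004, d=(M5−M4)/(6·2)=4471/24024, b=Δ4−h4·(2M4+M5)/6=-7541/3003
t_q=7/4 → seg 1, τ=3/4; S=1+-9635/3003·τ+2377/2002·τ²+-125/1638·τ³=-98745/128128

  seg 0: a=5 b=-26401/6006 c=0 d=2377/6006
  seg 1: a=1 b=-9635/3003 c=2377/2002 d=-125/1638
  seg 2: a=0 b=857/462 c=501/1001 d=-5141/24024
  seg 3: a=4 b=553/429 c=-3137/4004 d=-667/12012
  seg 4: a=3 b=-7541/3003 c=-4471/4004 d=4471/24024
S(7/4) = -98745/128128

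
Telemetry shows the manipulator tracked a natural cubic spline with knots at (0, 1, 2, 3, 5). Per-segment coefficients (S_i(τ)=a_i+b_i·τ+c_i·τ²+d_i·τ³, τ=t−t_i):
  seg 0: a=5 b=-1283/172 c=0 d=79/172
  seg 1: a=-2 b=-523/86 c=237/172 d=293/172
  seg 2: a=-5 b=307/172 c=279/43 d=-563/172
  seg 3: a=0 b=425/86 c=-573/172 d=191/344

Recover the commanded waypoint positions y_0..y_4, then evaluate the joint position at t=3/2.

y_0 = S_0(0) = a_0 = 5
y_1 = S_1(0) = a_1 = -2
y_2 = S_2(0) = a_2 = -5
y_3 = S_3(0) = a_3 = 0
y_4 = S_3(2) = 1
t_q=3/2 is in segment 1 (τ=1/2); S_1(τ)=-6169/1376

y_0=5 y_1=-2 y_2=-5 y_3=0 y_4=1
S(3/2) = -6169/1376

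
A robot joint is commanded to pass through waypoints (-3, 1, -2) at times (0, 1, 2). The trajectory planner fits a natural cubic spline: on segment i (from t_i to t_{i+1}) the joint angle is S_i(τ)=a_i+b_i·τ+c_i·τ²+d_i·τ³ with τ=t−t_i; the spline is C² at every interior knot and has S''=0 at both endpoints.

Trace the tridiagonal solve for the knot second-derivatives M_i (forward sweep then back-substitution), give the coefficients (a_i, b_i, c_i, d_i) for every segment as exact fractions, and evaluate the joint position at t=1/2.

Δ: Δ0=4, Δ1=-3
row 1: diag=4, rhs=-42; c'=1/4, d'=-21/2
back: M1=-21/2
M: M0=0, M1=-21/2, M2=0
seg 0: a=-3, c=M0/2=0, d=(M1−M0)/(6·1)=-7/4, b=Δ0−h0·(2M0+M1)/6=23/4
seg 1: a=1, c=M1/2=-21/4, d=(M2−M1)/(6·1)=7/4, b=Δ1−h1·(2M1+M2)/6=1/2
t_q=1/2 → seg 0, τ=1/2; S=-3+23/4·τ+0·τ²+-7/4·τ³=-11/32

  seg 0: a=-3 b=23/4 c=0 d=-7/4
  seg 1: a=1 b=1/2 c=-21/4 d=7/4
S(1/2) = -11/32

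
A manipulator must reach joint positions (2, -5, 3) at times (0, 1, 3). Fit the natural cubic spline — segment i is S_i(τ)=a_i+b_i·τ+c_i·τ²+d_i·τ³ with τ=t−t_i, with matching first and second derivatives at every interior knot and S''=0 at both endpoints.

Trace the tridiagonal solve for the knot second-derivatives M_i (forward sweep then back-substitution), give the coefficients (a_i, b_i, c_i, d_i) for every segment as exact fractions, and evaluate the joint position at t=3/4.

Δ: Δ0=-7, Δ1=4
row 1: diag=6, rhs=66; c'=1/3, d'=11
back: M1=11
M: M0=0, M1=11, M2=0
seg 0: a=2, c=M0/2=0, d=(M1−M0)/(6·1)=11/6, b=Δ0−h0·(2M0+M1)/6=-53/6
seg 1: a=-5, c=M1/2=11/2, d=(M2−M1)/(6·2)=-11/12, b=Δ1−h1·(2M1+M2)/6=-10/3
t_q=3/4 → seg 0, τ=3/4; S=2+-53/6·τ+0·τ²+11/6·τ³=-493/128

  seg 0: a=2 b=-53/6 c=0 d=11/6
  seg 1: a=-5 b=-10/3 c=11/2 d=-11/12
S(3/4) = -493/128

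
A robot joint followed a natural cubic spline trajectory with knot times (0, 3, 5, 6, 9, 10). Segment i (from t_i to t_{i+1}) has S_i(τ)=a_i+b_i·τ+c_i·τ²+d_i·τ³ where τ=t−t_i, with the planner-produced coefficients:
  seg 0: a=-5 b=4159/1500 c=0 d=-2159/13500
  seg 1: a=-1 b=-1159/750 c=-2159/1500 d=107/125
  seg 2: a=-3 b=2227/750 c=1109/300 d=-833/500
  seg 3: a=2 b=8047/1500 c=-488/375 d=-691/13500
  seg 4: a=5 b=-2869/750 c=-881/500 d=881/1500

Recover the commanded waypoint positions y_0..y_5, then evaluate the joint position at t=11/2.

y_0=-5 y_1=-1 y_2=-3 y_3=2 y_4=5 y_5=0
S(11/2) = -9593/12000

y_0 = S_0(0) = a_0 = -5
y_1 = S_1(0) = a_1 = -1
y_2 = S_2(0) = a_2 = -3
y_3 = S_3(0) = a_3 = 2
y_4 = S_4(0) = a_4 = 5
y_5 = S_4(1) = 0
t_q=11/2 is in segment 2 (τ=1/2); S_2(τ)=-9593/12000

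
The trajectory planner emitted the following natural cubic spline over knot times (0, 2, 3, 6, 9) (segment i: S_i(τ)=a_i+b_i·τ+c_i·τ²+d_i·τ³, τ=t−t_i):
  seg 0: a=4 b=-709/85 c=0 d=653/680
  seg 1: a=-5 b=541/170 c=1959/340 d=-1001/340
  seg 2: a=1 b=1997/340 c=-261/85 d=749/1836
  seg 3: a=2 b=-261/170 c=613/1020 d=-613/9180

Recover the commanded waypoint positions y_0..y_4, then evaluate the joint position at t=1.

y_0=4 y_1=-5 y_2=1 y_3=2 y_4=1
S(1) = -2299/680

y_0 = S_0(0) = a_0 = 4
y_1 = S_1(0) = a_1 = -5
y_2 = S_2(0) = a_2 = 1
y_3 = S_3(0) = a_3 = 2
y_4 = S_3(3) = 1
t_q=1 is in segment 0 (τ=1); S_0(τ)=-2299/680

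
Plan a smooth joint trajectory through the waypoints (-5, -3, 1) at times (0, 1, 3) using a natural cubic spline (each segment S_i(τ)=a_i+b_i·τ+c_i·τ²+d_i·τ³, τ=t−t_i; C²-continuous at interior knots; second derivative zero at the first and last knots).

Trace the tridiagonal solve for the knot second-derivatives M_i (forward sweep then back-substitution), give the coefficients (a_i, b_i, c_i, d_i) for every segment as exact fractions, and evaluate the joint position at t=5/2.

Δ: Δ0=2, Δ1=2
row 1: diag=6, rhs=0; c'=1/3, d'=0
back: M1=0
M: M0=0, M1=0, M2=0
seg 0: a=-5, c=M0/2=0, d=(M1−M0)/(6·1)=0, b=Δ0−h0·(2M0+M1)/6=2
seg 1: a=-3, c=M1/2=0, d=(M2−M1)/(6·2)=0, b=Δ1−h1·(2M1+M2)/6=2
t_q=5/2 → seg 1, τ=3/2; S=-3+2·τ+0·τ²+0·τ³=0

  seg 0: a=-5 b=2 c=0 d=0
  seg 1: a=-3 b=2 c=0 d=0
S(5/2) = 0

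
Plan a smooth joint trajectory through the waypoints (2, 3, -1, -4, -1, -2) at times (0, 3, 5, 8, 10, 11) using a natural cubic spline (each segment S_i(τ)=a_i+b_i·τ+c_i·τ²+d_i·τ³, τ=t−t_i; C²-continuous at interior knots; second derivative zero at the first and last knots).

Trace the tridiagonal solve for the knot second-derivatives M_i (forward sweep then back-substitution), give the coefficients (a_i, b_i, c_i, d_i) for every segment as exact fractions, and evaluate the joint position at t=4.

  seg 0: a=2 b=855/806 c=0 d=-1759/21762
  seg 1: a=3 b=-452/403 c=-1759/2418 d=697/4836
  seg 2: a=-1 b=-2783/1209 c=166/1209 d=1076/10881
  seg 3: a=-4 b=1441/1209 c=414/403 d=-4223/9672
  seg 4: a=-1 b=149/2418 c=-2567/1612 d=2567/4836
S(4) = 6263/4836

Δ: Δ0=1/3, Δ1=-2, Δ2=-1, Δ3=3/2, Δ4=-1
row 1: diag=10, rhs=-14; c'=1/5, d'=-7/5
row 2: denom=10−2·1/5=48/5; d'=(6−2·-7/5)/(48/5)=11/12
row 3: denom=10−3·5/16=145/16; d'=(15−3·11/12)/(145/16)=196/145
row 4: denom=6−2·32/145=806/145; d'=(-15−2·196/145)/(806/145)=-2567/806
back: M4=-2567/806
back: M3=196/145−32/145·-2567/806=828/403
back: M2=11/12−5/16·828/403=332/1209
back: M1=-7/5−1/5·332/1209=-1759/1209
M: M0=0, M1=-1759/1209, M2=332/1209, M3=828/403, M4=-2567/806, M5=0
seg 0: a=2, c=M0/2=0, d=(M1−M0)/(6·3)=-1759/21762, b=Δ0−h0·(2M0+M1)/6=855/806
seg 1: a=3, c=M1/2=-1759/2418, d=(M2−M1)/(6·2)=697/4836, b=Δ1−h1·(2M1+M2)/6=-452/403
seg 2: a=-1, c=M2/2=166/1209, d=(M3−M2)/(6·3)=1076/10881, b=Δ2−h2·(2M2+M3)/6=-2783/1209
seg 3: a=-4, c=M3/2=414/403, d=(M4−M3)/(6·2)=-4223/9672, b=Δ3−h3·(2M3+M4)/6=1441/1209
seg 4: a=-1, c=M4/2=-2567/1612, d=(M5−M4)/(6·1)=2567/4836, b=Δ4−h4·(2M4+M5)/6=149/2418
t_q=4 → seg 1, τ=1; S=3+-452/403·τ+-1759/2418·τ²+697/4836·τ³=6263/4836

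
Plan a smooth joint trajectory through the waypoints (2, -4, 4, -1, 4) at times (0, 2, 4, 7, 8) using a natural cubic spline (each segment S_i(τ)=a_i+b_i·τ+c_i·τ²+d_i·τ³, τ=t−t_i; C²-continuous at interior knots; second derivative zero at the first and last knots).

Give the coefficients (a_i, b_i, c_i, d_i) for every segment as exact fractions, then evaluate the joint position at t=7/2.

  seg 0: a=2 b=-4295/804 c=0 d=1883/3216
  seg 1: a=-4 b=677/402 c=1883/536 d=-3787/3216
  seg 2: a=4 b=1291/804 c=-238/67 d=1979/2412
  seg 3: a=-1 b=983/402 c=1027/268 d=-1027/804
S(7/2) = 21065/8576

Δ: Δ0=-3, Δ1=4, Δ2=-5/3, Δ3=5
row 1: diag=8, rhs=42; c'=1/4, d'=21/4
row 2: denom=10−2·1/4=19/2; d'=(-34−2·21/4)/(19/2)=-89/19
row 3: denom=8−3·6/19=134/19; d'=(40−3·-89/19)/(134/19)=1027/134
back: M3=1027/134
back: M2=-89/19−6/19·1027/134=-476/67
back: M1=21/4−1/4·-476/67=1883/268
M: M0=0, M1=1883/268, M2=-476/67, M3=1027/134, M4=0
seg 0: a=2, c=M0/2=0, d=(M1−M0)/(6·2)=1883/3216, b=Δ0−h0·(2M0+M1)/6=-4295/804
seg 1: a=-4, c=M1/2=1883/536, d=(M2−M1)/(6·2)=-3787/3216, b=Δ1−h1·(2M1+M2)/6=677/402
seg 2: a=4, c=M2/2=-238/67, d=(M3−M2)/(6·3)=1979/2412, b=Δ2−h2·(2M2+M3)/6=1291/804
seg 3: a=-1, c=M3/2=1027/268, d=(M4−M3)/(6·1)=-1027/804, b=Δ3−h3·(2M3+M4)/6=983/402
t_q=7/2 → seg 1, τ=3/2; S=-4+677/402·τ+1883/536·τ²+-3787/3216·τ³=21065/8576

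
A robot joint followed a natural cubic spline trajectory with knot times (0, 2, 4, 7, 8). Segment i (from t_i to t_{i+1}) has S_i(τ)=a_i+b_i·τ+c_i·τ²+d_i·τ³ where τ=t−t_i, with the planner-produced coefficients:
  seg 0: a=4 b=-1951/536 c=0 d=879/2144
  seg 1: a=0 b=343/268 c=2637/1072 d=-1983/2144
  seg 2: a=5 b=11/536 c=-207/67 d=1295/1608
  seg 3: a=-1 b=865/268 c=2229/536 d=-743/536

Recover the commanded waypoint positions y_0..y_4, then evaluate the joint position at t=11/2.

y_0=4 y_1=0 y_2=5 y_3=-1 y_4=5
S(11/2) = 3419/4288

y_0 = S_0(0) = a_0 = 4
y_1 = S_1(0) = a_1 = 0
y_2 = S_2(0) = a_2 = 5
y_3 = S_3(0) = a_3 = -1
y_4 = S_3(1) = 5
t_q=11/2 is in segment 2 (τ=3/2); S_2(τ)=3419/4288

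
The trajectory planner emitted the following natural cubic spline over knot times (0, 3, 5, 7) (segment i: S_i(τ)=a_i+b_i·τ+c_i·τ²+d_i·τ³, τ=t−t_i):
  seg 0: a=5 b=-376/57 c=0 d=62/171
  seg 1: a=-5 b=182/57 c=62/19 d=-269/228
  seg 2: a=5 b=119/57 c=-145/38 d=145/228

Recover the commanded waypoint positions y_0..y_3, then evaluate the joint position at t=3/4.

y_0=5 y_1=-5 y_2=5 y_3=-1
S(3/4) = 125/608

y_0 = S_0(0) = a_0 = 5
y_1 = S_1(0) = a_1 = -5
y_2 = S_2(0) = a_2 = 5
y_3 = S_2(2) = -1
t_q=3/4 is in segment 0 (τ=3/4); S_0(τ)=125/608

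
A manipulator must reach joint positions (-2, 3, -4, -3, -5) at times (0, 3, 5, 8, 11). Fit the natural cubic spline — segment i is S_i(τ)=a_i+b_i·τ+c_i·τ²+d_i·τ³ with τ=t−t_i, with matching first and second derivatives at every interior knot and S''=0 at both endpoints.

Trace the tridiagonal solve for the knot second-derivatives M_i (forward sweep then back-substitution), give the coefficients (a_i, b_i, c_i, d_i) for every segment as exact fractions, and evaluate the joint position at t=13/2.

  seg 0: a=-2 b=841/236 c=0 d=-1343/6372
  seg 1: a=3 b=-251/118 c=-1343/708 d=857/1416
  seg 2: a=-4 b=-434/177 c=307/177 d=-428/1593
  seg 3: a=-3 b=124/177 c=-121/177 d=121/1593
S(13/2) = -1105/236

Δ: Δ0=5/3, Δ1=-7/2, Δ2=1/3, Δ3=-2/3
row 1: diag=10, rhs=-31; c'=1/5, d'=-31/10
row 2: denom=10−2·1/5=48/5; d'=(23−2·-31/10)/(48/5)=73/24
row 3: denom=12−3·5/16=177/16; d'=(-6−3·73/24)/(177/16)=-242/177
back: M3=-242/177
back: M2=73/24−5/16·-242/177=614/177
back: M1=-31/10−1/5·614/177=-1343/354
M: M0=0, M1=-1343/354, M2=614/177, M3=-242/177, M4=0
seg 0: a=-2, c=M0/2=0, d=(M1−M0)/(6·3)=-1343/6372, b=Δ0−h0·(2M0+M1)/6=841/236
seg 1: a=3, c=M1/2=-1343/708, d=(M2−M1)/(6·2)=857/1416, b=Δ1−h1·(2M1+M2)/6=-251/118
seg 2: a=-4, c=M2/2=307/177, d=(M3−M2)/(6·3)=-428/1593, b=Δ2−h2·(2M2+M3)/6=-434/177
seg 3: a=-3, c=M3/2=-121/177, d=(M4−M3)/(6·3)=121/1593, b=Δ3−h3·(2M3+M4)/6=124/177
t_q=13/2 → seg 2, τ=3/2; S=-4+-434/177·τ+307/177·τ²+-428/1593·τ³=-1105/236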